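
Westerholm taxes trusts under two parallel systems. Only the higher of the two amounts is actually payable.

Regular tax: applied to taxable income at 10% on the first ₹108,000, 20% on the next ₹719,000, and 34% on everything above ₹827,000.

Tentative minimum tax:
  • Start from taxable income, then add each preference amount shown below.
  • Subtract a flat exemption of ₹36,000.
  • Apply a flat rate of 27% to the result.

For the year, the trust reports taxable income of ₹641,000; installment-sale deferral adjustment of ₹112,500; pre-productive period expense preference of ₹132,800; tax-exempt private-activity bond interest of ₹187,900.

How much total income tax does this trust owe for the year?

Regular tax:
  ₹108,000 × 10% = ₹10,800
  ₹533,000 × 20% = ₹106,600
  → ₹117,400

Tentative minimum tax:
  Adjusted income: ₹641,000 + ₹112,500 + ₹132,800 + ₹187,900 = ₹1,074,200
  Less exemption ₹36,000 → base ₹1,038,200
  ₹1,038,200 × 27% = ₹280,314

₹280,314 > ₹117,400, so the tentative minimum tax is the binding amount.

₹280,314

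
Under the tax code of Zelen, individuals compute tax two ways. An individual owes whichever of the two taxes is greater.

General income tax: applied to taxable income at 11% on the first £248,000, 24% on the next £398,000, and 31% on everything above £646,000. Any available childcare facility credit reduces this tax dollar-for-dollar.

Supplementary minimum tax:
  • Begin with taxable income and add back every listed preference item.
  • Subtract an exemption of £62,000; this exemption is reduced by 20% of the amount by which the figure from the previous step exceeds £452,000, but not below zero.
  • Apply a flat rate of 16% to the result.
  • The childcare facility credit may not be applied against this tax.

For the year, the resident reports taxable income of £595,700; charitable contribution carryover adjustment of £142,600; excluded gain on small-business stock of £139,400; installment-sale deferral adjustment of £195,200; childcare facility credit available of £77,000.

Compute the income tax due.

£171,664

General income tax:
  £248,000 × 11% = £27,280
  £347,700 × 24% = £83,448
  → £110,728
  Less childcare facility credit £77,000 → £33,728

Supplementary minimum tax:
  Adjusted income: £595,700 + £142,600 + £139,400 + £195,200 = £1,072,900
  Exemption: 20% × (£1,072,900 − £452,000) = £124,180 ≥ £62,000, so the exemption is fully phased out
  Base: £1,072,900 − £0 = £1,072,900
  £1,072,900 × 16% = £171,664

£171,664 > £33,728, so the supplementary minimum tax is the binding amount.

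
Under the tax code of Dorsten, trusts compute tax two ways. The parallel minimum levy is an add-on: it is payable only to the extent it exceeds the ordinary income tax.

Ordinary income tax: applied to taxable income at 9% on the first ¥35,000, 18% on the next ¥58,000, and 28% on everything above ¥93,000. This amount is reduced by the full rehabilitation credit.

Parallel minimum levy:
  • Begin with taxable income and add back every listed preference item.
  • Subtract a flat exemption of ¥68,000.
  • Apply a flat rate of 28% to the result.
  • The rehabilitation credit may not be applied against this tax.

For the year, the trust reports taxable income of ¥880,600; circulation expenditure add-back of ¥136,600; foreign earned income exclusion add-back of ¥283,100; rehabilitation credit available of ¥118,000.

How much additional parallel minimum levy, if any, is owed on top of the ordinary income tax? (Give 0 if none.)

Parallel minimum levy:
  Adjusted income: ¥880,600 + ¥136,600 + ¥283,100 = ¥1,300,300
  Less exemption ¥68,000 → base ¥1,232,300
  ¥1,232,300 × 28% = ¥345,044

Ordinary income tax:
  ¥35,000 × 9% = ¥3,150
  ¥58,000 × 18% = ¥10,440
  ¥787,600 × 28% = ¥220,528
  → ¥234,118
  Less rehabilitation credit ¥118,000 → ¥116,118

Excess of parallel minimum levy over ordinary income tax: ¥345,044 − ¥116,118 = ¥228,926.

¥228,926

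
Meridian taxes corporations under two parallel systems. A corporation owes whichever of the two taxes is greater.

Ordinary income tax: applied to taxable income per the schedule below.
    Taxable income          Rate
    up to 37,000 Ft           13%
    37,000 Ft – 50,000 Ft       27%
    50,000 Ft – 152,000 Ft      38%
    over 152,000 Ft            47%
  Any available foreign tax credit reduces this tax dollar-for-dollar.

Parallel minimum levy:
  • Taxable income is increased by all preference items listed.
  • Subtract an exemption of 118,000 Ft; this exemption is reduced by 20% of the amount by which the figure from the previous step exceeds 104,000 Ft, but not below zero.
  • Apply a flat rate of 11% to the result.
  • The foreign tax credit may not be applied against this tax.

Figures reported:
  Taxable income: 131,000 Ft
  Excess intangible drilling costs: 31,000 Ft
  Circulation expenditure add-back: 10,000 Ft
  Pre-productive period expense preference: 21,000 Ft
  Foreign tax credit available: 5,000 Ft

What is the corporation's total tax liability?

Parallel minimum levy:
  Adjusted income: 131,000 Ft + 31,000 Ft + 10,000 Ft + 21,000 Ft = 193,000 Ft
  Exemption: 118,000 Ft − 20% × (193,000 Ft − 104,000 Ft) = 118,000 Ft − 17,800 Ft = 100,200 Ft
  Base: 193,000 Ft − 100,200 Ft = 92,800 Ft
  92,800 Ft × 11% = 10,208 Ft

Ordinary income tax:
  37,000 Ft × 13% = 4,810 Ft
  13,000 Ft × 27% = 3,510 Ft
  81,000 Ft × 38% = 30,780 Ft
  → 39,100 Ft
  Less foreign tax credit 5,000 Ft → 34,100 Ft

34,100 Ft > 10,208 Ft, so the ordinary income tax governs.

34,100 Ft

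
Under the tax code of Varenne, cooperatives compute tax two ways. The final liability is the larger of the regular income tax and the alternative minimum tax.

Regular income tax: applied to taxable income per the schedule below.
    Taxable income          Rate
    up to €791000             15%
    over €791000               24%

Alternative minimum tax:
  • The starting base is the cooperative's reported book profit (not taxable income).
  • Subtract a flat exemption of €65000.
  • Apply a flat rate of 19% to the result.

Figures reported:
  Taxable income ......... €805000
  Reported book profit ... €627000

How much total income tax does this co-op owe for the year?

€122010

Alternative minimum tax:
  Base (reported book profit): €627000
  Less exemption €65000 → base €562000
  €562000 × 19% = €106780

Regular income tax:
  €791000 × 15% = €118650
  €14000 × 24% = €3360
  → €122010

€122010 > €106780, so the regular income tax governs.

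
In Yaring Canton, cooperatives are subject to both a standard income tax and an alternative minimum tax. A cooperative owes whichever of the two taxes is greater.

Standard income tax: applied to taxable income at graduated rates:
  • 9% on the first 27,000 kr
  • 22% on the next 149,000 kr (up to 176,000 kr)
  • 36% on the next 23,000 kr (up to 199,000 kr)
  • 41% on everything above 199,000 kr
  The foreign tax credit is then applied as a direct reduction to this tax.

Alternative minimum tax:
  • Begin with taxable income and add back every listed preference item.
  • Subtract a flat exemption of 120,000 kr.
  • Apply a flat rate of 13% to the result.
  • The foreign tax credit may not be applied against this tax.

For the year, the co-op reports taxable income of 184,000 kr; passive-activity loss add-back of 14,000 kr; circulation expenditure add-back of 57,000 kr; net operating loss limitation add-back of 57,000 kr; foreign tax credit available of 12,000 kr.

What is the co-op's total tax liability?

Alternative minimum tax:
  Adjusted income: 184,000 kr + 14,000 kr + 57,000 kr + 57,000 kr = 312,000 kr
  Less exemption 120,000 kr → base 192,000 kr
  192,000 kr × 13% = 24,960 kr

Standard income tax:
  27,000 kr × 9% = 2,430 kr
  149,000 kr × 22% = 32,780 kr
  8,000 kr × 36% = 2,880 kr
  → 38,090 kr
  Less foreign tax credit 12,000 kr → 26,090 kr

26,090 kr > 24,960 kr, so the standard income tax governs.

26,090 kr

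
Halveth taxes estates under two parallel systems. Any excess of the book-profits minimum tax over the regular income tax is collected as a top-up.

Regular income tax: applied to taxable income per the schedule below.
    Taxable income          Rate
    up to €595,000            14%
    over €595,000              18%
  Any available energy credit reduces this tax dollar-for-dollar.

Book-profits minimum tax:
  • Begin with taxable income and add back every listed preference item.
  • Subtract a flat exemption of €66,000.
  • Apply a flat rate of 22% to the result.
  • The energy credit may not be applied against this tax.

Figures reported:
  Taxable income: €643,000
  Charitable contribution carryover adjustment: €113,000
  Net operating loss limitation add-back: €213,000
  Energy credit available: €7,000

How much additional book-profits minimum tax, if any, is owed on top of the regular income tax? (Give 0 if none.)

€113,720

Regular income tax:
  €595,000 × 14% = €83,300
  €48,000 × 18% = €8,640
  → €91,940
  Less energy credit €7,000 → €84,940

Book-profits minimum tax:
  Adjusted income: €643,000 + €113,000 + €213,000 = €969,000
  Less exemption €66,000 → base €903,000
  €903,000 × 22% = €198,660

Excess of book-profits minimum tax over regular income tax: €198,660 − €84,940 = €113,720.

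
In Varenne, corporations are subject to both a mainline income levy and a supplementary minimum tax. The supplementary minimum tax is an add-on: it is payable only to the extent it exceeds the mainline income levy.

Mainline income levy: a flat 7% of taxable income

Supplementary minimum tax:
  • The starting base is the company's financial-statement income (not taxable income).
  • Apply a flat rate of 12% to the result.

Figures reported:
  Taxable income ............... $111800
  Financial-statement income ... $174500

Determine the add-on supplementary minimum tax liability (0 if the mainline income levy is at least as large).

$13114

Mainline income levy:
  $111800 × 7% = $7826

Supplementary minimum tax:
  Base (financial-statement income): $174500
  $174500 × 12% = $20940

Excess of supplementary minimum tax over mainline income levy: $20940 − $7826 = $13114.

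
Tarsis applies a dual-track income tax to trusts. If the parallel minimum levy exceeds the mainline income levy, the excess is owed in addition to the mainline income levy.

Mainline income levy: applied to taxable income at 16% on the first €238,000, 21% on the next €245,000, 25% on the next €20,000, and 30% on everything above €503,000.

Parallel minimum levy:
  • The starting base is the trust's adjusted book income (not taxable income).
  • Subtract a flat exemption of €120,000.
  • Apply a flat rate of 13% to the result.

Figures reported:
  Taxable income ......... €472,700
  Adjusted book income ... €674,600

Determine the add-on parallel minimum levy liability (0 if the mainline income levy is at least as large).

€0

Parallel minimum levy:
  Base (adjusted book income): €674,600
  Less exemption €120,000 → base €554,600
  €554,600 × 13% = €72,098

Mainline income levy:
  €238,000 × 16% = €38,080
  €234,700 × 21% = €49,287
  → €87,367

€72,098 ≤ €87,367, so no add-on is due.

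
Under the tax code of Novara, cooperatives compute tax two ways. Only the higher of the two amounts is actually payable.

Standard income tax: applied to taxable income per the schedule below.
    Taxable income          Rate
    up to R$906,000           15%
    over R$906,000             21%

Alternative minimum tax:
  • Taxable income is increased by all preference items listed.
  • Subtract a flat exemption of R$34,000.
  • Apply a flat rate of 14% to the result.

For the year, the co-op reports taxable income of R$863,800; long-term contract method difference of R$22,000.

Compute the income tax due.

R$129,570

Alternative minimum tax:
  Adjusted income: R$863,800 + R$22,000 = R$885,800
  Less exemption R$34,000 → base R$851,800
  R$851,800 × 14% = R$119,252

Standard income tax:
  R$863,800 × 15% = R$129,570

R$129,570 > R$119,252, so the standard income tax governs.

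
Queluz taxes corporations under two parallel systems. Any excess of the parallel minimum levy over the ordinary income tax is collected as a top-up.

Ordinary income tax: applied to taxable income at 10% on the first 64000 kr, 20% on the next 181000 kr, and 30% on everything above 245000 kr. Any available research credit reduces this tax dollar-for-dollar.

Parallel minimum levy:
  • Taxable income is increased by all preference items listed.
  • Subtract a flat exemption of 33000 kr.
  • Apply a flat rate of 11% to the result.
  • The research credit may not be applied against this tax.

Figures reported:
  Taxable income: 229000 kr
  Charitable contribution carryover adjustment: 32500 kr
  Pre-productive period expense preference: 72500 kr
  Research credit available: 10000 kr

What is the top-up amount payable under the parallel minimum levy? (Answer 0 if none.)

Ordinary income tax:
  64000 kr × 10% = 6400 kr
  165000 kr × 20% = 33000 kr
  → 39400 kr
  Less research credit 10000 kr → 29400 kr

Parallel minimum levy:
  Adjusted income: 229000 kr + 32500 kr + 72500 kr = 334000 kr
  Less exemption 33000 kr → base 301000 kr
  301000 kr × 11% = 33110 kr

Excess of parallel minimum levy over ordinary income tax: 33110 kr − 29400 kr = 3710 kr.

3710 kr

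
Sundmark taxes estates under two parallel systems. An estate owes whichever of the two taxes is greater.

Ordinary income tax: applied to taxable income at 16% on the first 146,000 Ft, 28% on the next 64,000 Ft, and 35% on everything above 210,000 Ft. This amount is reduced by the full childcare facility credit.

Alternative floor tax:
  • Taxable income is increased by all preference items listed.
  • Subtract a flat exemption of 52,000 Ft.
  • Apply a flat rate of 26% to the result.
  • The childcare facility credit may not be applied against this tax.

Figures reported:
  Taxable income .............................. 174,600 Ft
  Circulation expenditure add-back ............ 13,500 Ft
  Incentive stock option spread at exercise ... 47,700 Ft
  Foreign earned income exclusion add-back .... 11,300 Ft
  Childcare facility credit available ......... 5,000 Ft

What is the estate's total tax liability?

Alternative floor tax:
  Adjusted income: 174,600 Ft + 13,500 Ft + 47,700 Ft + 11,300 Ft = 247,100 Ft
  Less exemption 52,000 Ft → base 195,100 Ft
  195,100 Ft × 26% = 50,726 Ft

Ordinary income tax:
  146,000 Ft × 16% = 23,360 Ft
  28,600 Ft × 28% = 8,008 Ft
  → 31,368 Ft
  Less childcare facility credit 5,000 Ft → 26,368 Ft

50,726 Ft > 26,368 Ft, so the alternative floor tax is the binding amount.

50,726 Ft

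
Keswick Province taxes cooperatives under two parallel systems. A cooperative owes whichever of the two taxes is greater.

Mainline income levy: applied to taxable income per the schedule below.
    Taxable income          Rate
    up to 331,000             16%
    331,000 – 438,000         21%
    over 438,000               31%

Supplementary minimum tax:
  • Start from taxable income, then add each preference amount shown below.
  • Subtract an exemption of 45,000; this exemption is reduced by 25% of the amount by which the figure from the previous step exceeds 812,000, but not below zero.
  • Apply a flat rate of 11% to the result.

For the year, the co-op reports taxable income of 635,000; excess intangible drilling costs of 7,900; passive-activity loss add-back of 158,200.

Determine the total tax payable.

Mainline income levy:
  331,000 × 16% = 52,960
  107,000 × 21% = 22,470
  197,000 × 31% = 61,070
  → 136,500

Supplementary minimum tax:
  Adjusted income: 635,000 + 7,900 + 158,200 = 801,100
  Exemption: 801,100 ≤ 812,000, so full 45,000 applies
  Base: 801,100 − 45,000 = 756,100
  756,100 × 11% = 83,171

136,500 > 83,171, so the mainline income levy governs.

136,500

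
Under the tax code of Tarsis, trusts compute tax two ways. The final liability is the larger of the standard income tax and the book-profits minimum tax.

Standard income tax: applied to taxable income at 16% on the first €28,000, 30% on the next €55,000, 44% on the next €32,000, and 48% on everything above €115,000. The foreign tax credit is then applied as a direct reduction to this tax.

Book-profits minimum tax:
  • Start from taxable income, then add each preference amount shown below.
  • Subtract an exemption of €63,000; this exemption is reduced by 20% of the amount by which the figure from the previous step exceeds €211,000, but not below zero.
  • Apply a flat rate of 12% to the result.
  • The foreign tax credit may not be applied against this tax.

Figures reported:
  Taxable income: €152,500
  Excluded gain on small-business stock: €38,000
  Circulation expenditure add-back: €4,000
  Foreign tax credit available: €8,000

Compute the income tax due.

Standard income tax:
  €28,000 × 16% = €4,480
  €55,000 × 30% = €16,500
  €32,000 × 44% = €14,080
  €37,500 × 48% = €18,000
  → €53,060
  Less foreign tax credit €8,000 → €45,060

Book-profits minimum tax:
  Adjusted income: €152,500 + €38,000 + €4,000 = €194,500
  Exemption: €194,500 ≤ €211,000, so full €63,000 applies
  Base: €194,500 − €63,000 = €131,500
  €131,500 × 12% = €15,780

€45,060 > €15,780, so the standard income tax governs.

€45,060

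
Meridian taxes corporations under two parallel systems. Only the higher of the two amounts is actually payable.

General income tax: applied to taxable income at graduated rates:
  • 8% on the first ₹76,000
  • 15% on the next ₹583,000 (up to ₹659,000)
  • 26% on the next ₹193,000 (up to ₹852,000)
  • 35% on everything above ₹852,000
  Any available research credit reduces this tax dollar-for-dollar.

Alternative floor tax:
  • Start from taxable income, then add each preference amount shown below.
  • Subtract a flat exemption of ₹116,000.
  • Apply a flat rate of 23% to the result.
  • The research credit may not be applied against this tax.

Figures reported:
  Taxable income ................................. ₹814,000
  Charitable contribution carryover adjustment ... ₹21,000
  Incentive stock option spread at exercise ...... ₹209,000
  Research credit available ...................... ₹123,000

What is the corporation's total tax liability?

₹213,440

General income tax:
  ₹76,000 × 8% = ₹6,080
  ₹583,000 × 15% = ₹87,450
  ₹155,000 × 26% = ₹40,300
  → ₹133,830
  Less research credit ₹123,000 → ₹10,830

Alternative floor tax:
  Adjusted income: ₹814,000 + ₹21,000 + ₹209,000 = ₹1,044,000
  Less exemption ₹116,000 → base ₹928,000
  ₹928,000 × 23% = ₹213,440

₹213,440 > ₹10,830, so the alternative floor tax is the binding amount.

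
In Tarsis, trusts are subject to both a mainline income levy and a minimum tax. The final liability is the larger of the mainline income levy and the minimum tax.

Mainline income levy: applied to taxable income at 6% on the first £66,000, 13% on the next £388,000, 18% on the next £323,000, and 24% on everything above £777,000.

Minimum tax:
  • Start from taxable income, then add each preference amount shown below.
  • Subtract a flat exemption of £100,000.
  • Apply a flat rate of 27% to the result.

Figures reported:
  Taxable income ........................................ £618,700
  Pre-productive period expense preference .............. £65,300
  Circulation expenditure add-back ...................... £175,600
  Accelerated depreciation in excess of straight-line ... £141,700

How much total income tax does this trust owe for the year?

Minimum tax:
  Adjusted income: £618,700 + £65,300 + £175,600 + £141,700 = £1,001,300
  Less exemption £100,000 → base £901,300
  £901,300 × 27% = £243,351

Mainline income levy:
  £66,000 × 6% = £3,960
  £388,000 × 13% = £50,440
  £164,700 × 18% = £29,646
  → £84,046

£243,351 > £84,046, so the minimum tax is the binding amount.

£243,351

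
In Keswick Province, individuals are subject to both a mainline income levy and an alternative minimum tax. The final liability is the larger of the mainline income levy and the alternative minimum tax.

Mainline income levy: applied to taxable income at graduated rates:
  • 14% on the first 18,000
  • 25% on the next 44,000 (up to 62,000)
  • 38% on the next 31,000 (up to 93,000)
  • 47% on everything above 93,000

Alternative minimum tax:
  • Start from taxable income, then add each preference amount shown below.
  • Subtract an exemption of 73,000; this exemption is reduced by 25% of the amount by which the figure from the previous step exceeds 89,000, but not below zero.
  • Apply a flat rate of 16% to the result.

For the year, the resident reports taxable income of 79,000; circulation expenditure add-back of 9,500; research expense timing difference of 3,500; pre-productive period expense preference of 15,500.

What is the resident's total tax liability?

Alternative minimum tax:
  Adjusted income: 79,000 + 9,500 + 3,500 + 15,500 = 107,500
  Exemption: 73,000 − 25% × (107,500 − 89,000) = 73,000 − 4,625 = 68,375
  Base: 107,500 − 68,375 = 39,125
  39,125 × 16% = 6,260

Mainline income levy:
  18,000 × 14% = 2,520
  44,000 × 25% = 11,000
  17,000 × 38% = 6,460
  → 19,980

19,980 > 6,260, so the mainline income levy governs.

19,980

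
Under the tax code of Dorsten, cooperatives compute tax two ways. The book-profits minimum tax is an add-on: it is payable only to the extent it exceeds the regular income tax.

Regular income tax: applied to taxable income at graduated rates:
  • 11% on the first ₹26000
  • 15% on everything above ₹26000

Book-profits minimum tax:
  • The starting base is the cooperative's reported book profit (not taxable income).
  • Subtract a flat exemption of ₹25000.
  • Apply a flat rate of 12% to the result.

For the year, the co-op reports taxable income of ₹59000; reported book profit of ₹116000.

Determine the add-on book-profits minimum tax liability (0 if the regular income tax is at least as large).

₹3110

Book-profits minimum tax:
  Base (reported book profit): ₹116000
  Less exemption ₹25000 → base ₹91000
  ₹91000 × 12% = ₹10920

Regular income tax:
  ₹26000 × 11% = ₹2860
  ₹33000 × 15% = ₹4950
  → ₹7810

Excess of book-profits minimum tax over regular income tax: ₹10920 − ₹7810 = ₹3110.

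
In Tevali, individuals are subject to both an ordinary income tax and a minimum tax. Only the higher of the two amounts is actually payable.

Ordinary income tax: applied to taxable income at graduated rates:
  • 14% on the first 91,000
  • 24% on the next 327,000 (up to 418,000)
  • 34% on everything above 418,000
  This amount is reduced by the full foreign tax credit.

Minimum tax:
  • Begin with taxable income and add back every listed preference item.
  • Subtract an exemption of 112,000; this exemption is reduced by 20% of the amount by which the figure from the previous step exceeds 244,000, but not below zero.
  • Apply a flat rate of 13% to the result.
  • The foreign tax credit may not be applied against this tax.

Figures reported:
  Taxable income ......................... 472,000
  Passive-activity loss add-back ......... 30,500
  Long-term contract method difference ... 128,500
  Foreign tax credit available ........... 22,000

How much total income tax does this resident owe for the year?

87,580

Minimum tax:
  Adjusted income: 472,000 + 30,500 + 128,500 = 631,000
  Exemption: 112,000 − 20% × (631,000 − 244,000) = 112,000 − 77,400 = 34,600
  Base: 631,000 − 34,600 = 596,400
  596,400 × 13% = 77,532

Ordinary income tax:
  91,000 × 14% = 12,740
  327,000 × 24% = 78,480
  54,000 × 34% = 18,360
  → 109,580
  Less foreign tax credit 22,000 → 87,580

87,580 > 77,532, so the ordinary income tax governs.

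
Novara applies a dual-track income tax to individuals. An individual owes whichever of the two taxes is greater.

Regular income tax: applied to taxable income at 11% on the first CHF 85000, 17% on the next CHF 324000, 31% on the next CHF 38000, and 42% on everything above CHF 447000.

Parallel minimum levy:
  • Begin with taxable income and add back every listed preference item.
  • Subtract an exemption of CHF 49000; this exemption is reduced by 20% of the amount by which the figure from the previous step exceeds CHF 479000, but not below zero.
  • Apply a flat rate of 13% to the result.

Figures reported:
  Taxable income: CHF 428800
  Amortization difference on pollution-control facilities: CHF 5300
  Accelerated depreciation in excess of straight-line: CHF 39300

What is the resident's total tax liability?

Parallel minimum levy:
  Adjusted income: CHF 428800 + CHF 5300 + CHF 39300 = CHF 473400
  Exemption: CHF 473400 ≤ CHF 479000, so full CHF 49000 applies
  Base: CHF 473400 − CHF 49000 = CHF 424400
  CHF 424400 × 13% = CHF 55172

Regular income tax:
  CHF 85000 × 11% = CHF 9350
  CHF 324000 × 17% = CHF 55080
  CHF 19800 × 31% = CHF 6138
  → CHF 70568

CHF 70568 > CHF 55172, so the regular income tax governs.

CHF 70568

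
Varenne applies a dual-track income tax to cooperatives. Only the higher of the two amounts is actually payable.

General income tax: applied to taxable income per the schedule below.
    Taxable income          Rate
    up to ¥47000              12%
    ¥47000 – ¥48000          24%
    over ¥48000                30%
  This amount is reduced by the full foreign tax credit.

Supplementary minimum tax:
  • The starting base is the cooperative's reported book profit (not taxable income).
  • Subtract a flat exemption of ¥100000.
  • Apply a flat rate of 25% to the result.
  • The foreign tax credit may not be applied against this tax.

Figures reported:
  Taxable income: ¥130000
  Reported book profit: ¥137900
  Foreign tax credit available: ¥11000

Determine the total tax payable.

¥19480

General income tax:
  ¥47000 × 12% = ¥5640
  ¥1000 × 24% = ¥240
  ¥82000 × 30% = ¥24600
  → ¥30480
  Less foreign tax credit ¥11000 → ¥19480

Supplementary minimum tax:
  Base (reported book profit): ¥137900
  Less exemption ¥100000 → base ¥37900
  ¥37900 × 25% = ¥9475

¥19480 > ¥9475, so the general income tax governs.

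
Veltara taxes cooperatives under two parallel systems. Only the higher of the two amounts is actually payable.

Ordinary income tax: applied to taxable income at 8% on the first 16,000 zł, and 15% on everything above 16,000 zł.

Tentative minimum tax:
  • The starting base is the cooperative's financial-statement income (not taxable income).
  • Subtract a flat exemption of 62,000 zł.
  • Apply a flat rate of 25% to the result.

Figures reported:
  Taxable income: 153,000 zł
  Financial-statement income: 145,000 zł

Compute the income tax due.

Ordinary income tax:
  16,000 zł × 8% = 1,280 zł
  137,000 zł × 15% = 20,550 zł
  → 21,830 zł

Tentative minimum tax:
  Base (financial-statement income): 145,000 zł
  Less exemption 62,000 zł → base 83,000 zł
  83,000 zł × 25% = 20,750 zł

21,830 zł > 20,750 zł, so the ordinary income tax governs.

21,830 zł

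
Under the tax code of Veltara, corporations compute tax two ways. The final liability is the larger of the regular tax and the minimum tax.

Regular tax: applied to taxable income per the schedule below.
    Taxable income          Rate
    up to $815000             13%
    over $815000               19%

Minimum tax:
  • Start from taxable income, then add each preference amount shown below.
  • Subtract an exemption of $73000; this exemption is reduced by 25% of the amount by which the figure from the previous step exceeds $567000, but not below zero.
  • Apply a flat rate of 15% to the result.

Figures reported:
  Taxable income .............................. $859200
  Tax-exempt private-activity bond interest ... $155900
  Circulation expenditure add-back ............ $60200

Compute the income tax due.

$161295

Regular tax:
  $815000 × 13% = $105950
  $44200 × 19% = $8398
  → $114348

Minimum tax:
  Adjusted income: $859200 + $155900 + $60200 = $1075300
  Exemption: 25% × ($1075300 − $567000) = $127075 ≥ $73000, so the exemption is fully phased out
  Base: $1075300 − $0 = $1075300
  $1075300 × 15% = $161295

$161295 > $114348, so the minimum tax is the binding amount.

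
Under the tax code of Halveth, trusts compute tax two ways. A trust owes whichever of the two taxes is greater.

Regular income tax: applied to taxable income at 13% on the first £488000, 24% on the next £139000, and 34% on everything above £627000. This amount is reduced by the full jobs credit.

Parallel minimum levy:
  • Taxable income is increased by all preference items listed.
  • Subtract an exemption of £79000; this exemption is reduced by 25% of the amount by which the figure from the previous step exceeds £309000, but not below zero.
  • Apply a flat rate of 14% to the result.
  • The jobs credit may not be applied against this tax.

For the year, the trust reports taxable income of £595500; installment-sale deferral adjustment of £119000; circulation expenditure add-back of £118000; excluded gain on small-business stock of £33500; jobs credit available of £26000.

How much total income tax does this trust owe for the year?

£121240

Parallel minimum levy:
  Adjusted income: £595500 + £119000 + £118000 + £33500 = £866000
  Exemption: 25% × (£866000 − £309000) = £139250 ≥ £79000, so the exemption is fully phased out
  Base: £866000 − £0 = £866000
  £866000 × 14% = £121240

Regular income tax:
  £488000 × 13% = £63440
  £107500 × 24% = £25800
  → £89240
  Less jobs credit £26000 → £63240

£121240 > £63240, so the parallel minimum levy is the binding amount.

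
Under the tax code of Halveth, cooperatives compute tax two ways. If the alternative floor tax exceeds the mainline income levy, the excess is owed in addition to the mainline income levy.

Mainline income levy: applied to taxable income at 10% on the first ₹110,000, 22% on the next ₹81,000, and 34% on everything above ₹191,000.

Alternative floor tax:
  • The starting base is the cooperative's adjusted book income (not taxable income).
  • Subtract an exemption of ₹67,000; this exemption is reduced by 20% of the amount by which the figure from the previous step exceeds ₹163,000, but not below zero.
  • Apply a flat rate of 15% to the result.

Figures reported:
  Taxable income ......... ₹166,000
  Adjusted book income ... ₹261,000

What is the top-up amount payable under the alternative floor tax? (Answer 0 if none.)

₹8,720

Alternative floor tax:
  Base (adjusted book income): ₹261,000
  Exemption: ₹67,000 − 20% × (₹261,000 − ₹163,000) = ₹67,000 − ₹19,600 = ₹47,400
  Base: ₹261,000 − ₹47,400 = ₹213,600
  ₹213,600 × 15% = ₹32,040

Mainline income levy:
  ₹110,000 × 10% = ₹11,000
  ₹56,000 × 22% = ₹12,320
  → ₹23,320

Excess of alternative floor tax over mainline income levy: ₹32,040 − ₹23,320 = ₹8,720.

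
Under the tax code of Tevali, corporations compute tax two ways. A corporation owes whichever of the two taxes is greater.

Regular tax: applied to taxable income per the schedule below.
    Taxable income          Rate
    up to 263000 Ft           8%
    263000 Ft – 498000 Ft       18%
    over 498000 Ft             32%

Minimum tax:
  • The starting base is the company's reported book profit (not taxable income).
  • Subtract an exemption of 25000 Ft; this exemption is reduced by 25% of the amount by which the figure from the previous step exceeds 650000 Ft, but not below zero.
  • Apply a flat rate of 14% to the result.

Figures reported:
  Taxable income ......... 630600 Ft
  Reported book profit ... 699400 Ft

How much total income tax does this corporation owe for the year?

Minimum tax:
  Base (reported book profit): 699400 Ft
  Exemption: 25000 Ft − 25% × (699400 Ft − 650000 Ft) = 25000 Ft − 12350 Ft = 12650 Ft
  Base: 699400 Ft − 12650 Ft = 686750 Ft
  686750 Ft × 14% = 96145 Ft

Regular tax:
  263000 Ft × 8% = 21040 Ft
  235000 Ft × 18% = 42300 Ft
  132600 Ft × 32% = 42432 Ft
  → 105772 Ft

105772 Ft > 96145 Ft, so the regular tax governs.

105772 Ft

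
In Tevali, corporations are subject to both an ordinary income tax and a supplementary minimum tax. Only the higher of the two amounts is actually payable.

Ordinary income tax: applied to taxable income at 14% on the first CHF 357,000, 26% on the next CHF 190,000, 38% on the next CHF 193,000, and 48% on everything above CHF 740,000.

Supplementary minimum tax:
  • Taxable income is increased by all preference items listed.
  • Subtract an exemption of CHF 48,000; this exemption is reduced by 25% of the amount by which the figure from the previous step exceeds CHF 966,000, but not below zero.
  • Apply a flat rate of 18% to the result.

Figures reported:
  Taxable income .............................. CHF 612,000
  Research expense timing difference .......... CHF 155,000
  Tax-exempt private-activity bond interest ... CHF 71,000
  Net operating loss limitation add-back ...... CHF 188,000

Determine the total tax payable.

CHF 178,740

Ordinary income tax:
  CHF 357,000 × 14% = CHF 49,980
  CHF 190,000 × 26% = CHF 49,400
  CHF 65,000 × 38% = CHF 24,700
  → CHF 124,080

Supplementary minimum tax:
  Adjusted income: CHF 612,000 + CHF 155,000 + CHF 71,000 + CHF 188,000 = CHF 1,026,000
  Exemption: CHF 48,000 − 25% × (CHF 1,026,000 − CHF 966,000) = CHF 48,000 − CHF 15,000 = CHF 33,000
  Base: CHF 1,026,000 − CHF 33,000 = CHF 993,000
  CHF 993,000 × 18% = CHF 178,740

CHF 178,740 > CHF 124,080, so the supplementary minimum tax is the binding amount.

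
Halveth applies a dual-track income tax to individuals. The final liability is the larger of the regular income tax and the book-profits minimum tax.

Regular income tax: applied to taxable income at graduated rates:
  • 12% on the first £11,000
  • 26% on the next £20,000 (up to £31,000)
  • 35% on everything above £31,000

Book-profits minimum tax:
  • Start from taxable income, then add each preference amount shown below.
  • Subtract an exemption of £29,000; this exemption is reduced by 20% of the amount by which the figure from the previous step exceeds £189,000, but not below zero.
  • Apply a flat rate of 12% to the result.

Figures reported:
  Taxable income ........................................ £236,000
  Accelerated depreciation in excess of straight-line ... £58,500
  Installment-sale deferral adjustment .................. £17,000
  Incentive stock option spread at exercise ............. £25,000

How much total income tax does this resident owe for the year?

Regular income tax:
  £11,000 × 12% = £1,320
  £20,000 × 26% = £5,200
  £205,000 × 35% = £71,750
  → £78,270

Book-profits minimum tax:
  Adjusted income: £236,000 + £58,500 + £17,000 + £25,000 = £336,500
  Exemption: 20% × (£336,500 − £189,000) = £29,500 ≥ £29,000, so the exemption is fully phased out
  Base: £336,500 − £0 = £336,500
  £336,500 × 12% = £40,380

£78,270 > £40,380, so the regular income tax governs.

£78,270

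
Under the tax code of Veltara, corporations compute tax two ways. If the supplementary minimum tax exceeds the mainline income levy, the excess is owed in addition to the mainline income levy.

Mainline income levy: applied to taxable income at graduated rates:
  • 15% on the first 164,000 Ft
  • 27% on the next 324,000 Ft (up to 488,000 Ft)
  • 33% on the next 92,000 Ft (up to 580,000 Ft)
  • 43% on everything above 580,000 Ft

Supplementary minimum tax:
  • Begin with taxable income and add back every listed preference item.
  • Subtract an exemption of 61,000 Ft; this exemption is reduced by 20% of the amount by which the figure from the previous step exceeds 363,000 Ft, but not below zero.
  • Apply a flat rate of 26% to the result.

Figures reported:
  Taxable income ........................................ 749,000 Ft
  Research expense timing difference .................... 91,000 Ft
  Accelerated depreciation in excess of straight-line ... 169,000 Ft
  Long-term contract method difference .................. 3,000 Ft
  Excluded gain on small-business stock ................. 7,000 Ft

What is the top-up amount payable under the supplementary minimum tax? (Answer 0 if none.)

Supplementary minimum tax:
  Adjusted income: 749,000 Ft + 91,000 Ft + 169,000 Ft + 3,000 Ft + 7,000 Ft = 1,019,000 Ft
  Exemption: 20% × (1,019,000 Ft − 363,000 Ft) = 131,200 Ft ≥ 61,000 Ft, so the exemption is fully phased out
  Base: 1,019,000 Ft − 0 Ft = 1,019,000 Ft
  1,019,000 Ft × 26% = 264,940 Ft

Mainline income levy:
  164,000 Ft × 15% = 24,600 Ft
  324,000 Ft × 27% = 87,480 Ft
  92,000 Ft × 33% = 30,360 Ft
  169,000 Ft × 43% = 72,670 Ft
  → 215,110 Ft

Excess of supplementary minimum tax over mainline income levy: 264,940 Ft − 215,110 Ft = 49,830 Ft.

49,830 Ft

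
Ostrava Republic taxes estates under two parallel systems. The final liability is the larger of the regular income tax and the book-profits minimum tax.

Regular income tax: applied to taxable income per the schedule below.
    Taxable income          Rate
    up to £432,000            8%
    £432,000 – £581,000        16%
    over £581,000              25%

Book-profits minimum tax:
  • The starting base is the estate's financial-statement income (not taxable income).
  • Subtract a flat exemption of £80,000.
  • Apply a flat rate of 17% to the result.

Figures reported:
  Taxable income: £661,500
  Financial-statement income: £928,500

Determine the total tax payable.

£144,245

Regular income tax:
  £432,000 × 8% = £34,560
  £149,000 × 16% = £23,840
  £80,500 × 25% = £20,125
  → £78,525

Book-profits minimum tax:
  Base (financial-statement income): £928,500
  Less exemption £80,000 → base £848,500
  £848,500 × 17% = £144,245

£144,245 > £78,525, so the book-profits minimum tax is the binding amount.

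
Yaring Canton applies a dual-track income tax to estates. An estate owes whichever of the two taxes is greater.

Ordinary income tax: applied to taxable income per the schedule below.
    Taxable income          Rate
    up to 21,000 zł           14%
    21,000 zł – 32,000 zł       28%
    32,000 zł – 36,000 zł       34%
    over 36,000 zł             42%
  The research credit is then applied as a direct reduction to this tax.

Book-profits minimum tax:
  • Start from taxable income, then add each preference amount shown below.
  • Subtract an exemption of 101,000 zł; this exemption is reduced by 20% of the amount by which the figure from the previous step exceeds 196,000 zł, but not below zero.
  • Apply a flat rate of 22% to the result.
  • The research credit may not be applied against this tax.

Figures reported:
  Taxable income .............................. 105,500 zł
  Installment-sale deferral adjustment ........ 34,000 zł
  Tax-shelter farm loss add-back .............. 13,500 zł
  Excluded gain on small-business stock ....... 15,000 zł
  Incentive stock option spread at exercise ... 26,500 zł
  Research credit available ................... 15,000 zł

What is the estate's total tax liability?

21,570 zł

Book-profits minimum tax:
  Adjusted income: 105,500 zł + 34,000 zł + 13,500 zł + 15,000 zł + 26,500 zł = 194,500 zł
  Exemption: 194,500 zł ≤ 196,000 zł, so full 101,000 zł applies
  Base: 194,500 zł − 101,000 zł = 93,500 zł
  93,500 zł × 22% = 20,570 zł

Ordinary income tax:
  21,000 zł × 14% = 2,940 zł
  11,000 zł × 28% = 3,080 zł
  4,000 zł × 34% = 1,360 zł
  69,500 zł × 42% = 29,190 zł
  → 36,570 zł
  Less research credit 15,000 zł → 21,570 zł

21,570 zł > 20,570 zł, so the ordinary income tax governs.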